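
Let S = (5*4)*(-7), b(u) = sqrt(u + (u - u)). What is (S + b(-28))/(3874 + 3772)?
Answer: -70/3823 + I*sqrt(7)/3823 ≈ -0.01831 + 0.00069206*I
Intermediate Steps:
b(u) = sqrt(u) (b(u) = sqrt(u + 0) = sqrt(u))
S = -140 (S = 20*(-7) = -140)
(S + b(-28))/(3874 + 3772) = (-140 + sqrt(-28))/(3874 + 3772) = (-140 + 2*I*sqrt(7))/7646 = (-140 + 2*I*sqrt(7))*(1/7646) = -70/3823 + I*sqrt(7)/3823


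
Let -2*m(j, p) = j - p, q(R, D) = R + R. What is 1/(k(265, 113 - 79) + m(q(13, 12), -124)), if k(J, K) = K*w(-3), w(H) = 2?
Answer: -⅐ ≈ -0.14286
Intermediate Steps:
k(J, K) = 2*K (k(J, K) = K*2 = 2*K)
q(R, D) = 2*R
m(j, p) = p/2 - j/2 (m(j, p) = -(j - p)/2 = p/2 - j/2)
1/(k(265, 113 - 79) + m(q(13, 12), -124)) = 1/(2*(113 - 79) + ((½)*(-124) - 13)) = 1/(2*34 + (-62 - ½*26)) = 1/(68 + (-62 - 13)) = 1/(68 - 75) = 1/(-7) = -⅐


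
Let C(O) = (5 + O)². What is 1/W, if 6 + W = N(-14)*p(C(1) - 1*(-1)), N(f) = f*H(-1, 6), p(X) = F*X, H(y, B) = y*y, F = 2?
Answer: -1/1042 ≈ -0.00095969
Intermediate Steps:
H(y, B) = y²
p(X) = 2*X
N(f) = f (N(f) = f*(-1)² = f*1 = f)
W = -1042 (W = -6 - 28*((5 + 1)² - 1*(-1)) = -6 - 28*(6² + 1) = -6 - 28*(36 + 1) = -6 - 28*37 = -6 - 14*74 = -6 - 1036 = -1042)
1/W = 1/(-1042) = -1/1042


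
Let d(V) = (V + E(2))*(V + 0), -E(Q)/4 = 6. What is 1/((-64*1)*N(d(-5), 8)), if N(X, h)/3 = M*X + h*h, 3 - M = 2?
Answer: -1/40128 ≈ -2.4920e-5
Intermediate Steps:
M = 1 (M = 3 - 1*2 = 3 - 2 = 1)
E(Q) = -24 (E(Q) = -4*6 = -24)
d(V) = V*(-24 + V) (d(V) = (V - 24)*(V + 0) = (-24 + V)*V = V*(-24 + V))
N(X, h) = 3*X + 3*h² (N(X, h) = 3*(1*X + h*h) = 3*(X + h²) = 3*X + 3*h²)
1/((-64*1)*N(d(-5), 8)) = 1/((-64*1)*(3*(-5*(-24 - 5)) + 3*8²)) = 1/(-64*(3*(-5*(-29)) + 3*64)) = 1/(-64*(3*145 + 192)) = 1/(-64*(435 + 192)) = 1/(-64*627) = 1/(-40128) = -1/40128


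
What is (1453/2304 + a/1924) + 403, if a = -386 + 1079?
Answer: 447712333/1108224 ≈ 403.99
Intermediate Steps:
a = 693
(1453/2304 + a/1924) + 403 = (1453/2304 + 693/1924) + 403 = 1098061/1108224 + 403 = 447712333/1108224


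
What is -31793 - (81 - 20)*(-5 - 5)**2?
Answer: -37893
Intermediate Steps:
-31793 - (81 - 20)*(-5 - 5)**2 = -31793 - 61*(-10)**2 = -31793 - 61*100 = -31793 - 1*6100 = -31793 - 6100 = -37893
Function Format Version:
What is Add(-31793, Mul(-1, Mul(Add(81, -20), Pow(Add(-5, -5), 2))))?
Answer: -37893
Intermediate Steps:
Add(-31793, Mul(-1, Mul(Add(81, -20), Pow(Add(-5, -5), 2)))) = Add(-31793, Mul(-1, Mul(61, Pow(-10, 2)))) = Add(-31793, Mul(-1, Mul(61, 100))) = Add(-31793, Mul(-1, 6100)) = Add(-31793, -6100) = -37893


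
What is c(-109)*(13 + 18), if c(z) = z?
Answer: -3379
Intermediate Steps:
c(-109)*(13 + 18) = -109*(13 + 18) = -109*31 = -3379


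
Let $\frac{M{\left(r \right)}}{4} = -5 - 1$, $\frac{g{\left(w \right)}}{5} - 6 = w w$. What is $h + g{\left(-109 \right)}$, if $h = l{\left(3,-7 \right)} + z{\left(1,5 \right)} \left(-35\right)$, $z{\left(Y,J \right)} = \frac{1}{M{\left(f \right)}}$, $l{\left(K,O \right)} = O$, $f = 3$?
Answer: $\frac{1426307}{24} \approx 59429.0$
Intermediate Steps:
$g{\left(w \right)} = 30 + 5 w^{2}$ ($g{\left(w \right)} = 30 + 5 w w = 30 + 5 w^{2}$)
$M{\left(r \right)} = -24$ ($M{\left(r \right)} = 4 \left(-5 - 1\right) = 4 \left(-6\right) = -24$)
$z{\left(Y,J \right)} = - \frac{1}{24}$ ($z{\left(Y,J \right)} = \frac{1}{-24} = - \frac{1}{24}$)
$h = - \frac{133}{24}$ ($h = -7 - - \frac{35}{24} = -7 + \frac{35}{24} = - \frac{133}{24} \approx -5.5417$)
$h + g{\left(-109 \right)} = - \frac{133}{24} + \left(30 + 5 \left(-109\right)^{2}\right) = - \frac{133}{24} + \left(30 + 5 \cdot 11881\right) = - \frac{133}{24} + \left(30 + 59405\right) = - \frac{133}{24} + 59435 = \frac{1426307}{24}$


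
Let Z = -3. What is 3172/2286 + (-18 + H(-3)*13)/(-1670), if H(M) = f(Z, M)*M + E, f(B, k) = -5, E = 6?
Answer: 471431/381762 ≈ 1.2349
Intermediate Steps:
H(M) = 6 - 5*M (H(M) = -5*M + 6 = 6 - 5*M)
3172/2286 + (-18 + H(-3)*13)/(-1670) = 3172/2286 + (-18 + (6 - 5*(-3))*13)/(-1670) = 3172*(1/2286) + (-18 + (6 + 15)*13)*(-1/1670) = 1586/1143 + (-18 + 21*13)*(-1/1670) = 1586/1143 + (-18 + 273)*(-1/1670) = 1586/1143 + 255*(-1/1670) = 1586/1143 - 51/334 = 471431/381762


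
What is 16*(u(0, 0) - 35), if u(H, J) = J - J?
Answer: -560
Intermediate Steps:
u(H, J) = 0
16*(u(0, 0) - 35) = 16*(0 - 35) = 16*(-35) = -560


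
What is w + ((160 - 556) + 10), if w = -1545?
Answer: -1931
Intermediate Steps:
w + ((160 - 556) + 10) = -1545 + ((160 - 556) + 10) = -1545 + (-396 + 10) = -1545 - 386 = -1931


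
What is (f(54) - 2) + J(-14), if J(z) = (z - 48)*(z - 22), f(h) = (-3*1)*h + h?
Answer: 2122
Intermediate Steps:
f(h) = -2*h (f(h) = -3*h + h = -2*h)
J(z) = (-48 + z)*(-22 + z)
(f(54) - 2) + J(-14) = (-2*54 - 2) + (1056 + (-14)² - 70*(-14)) = (-108 - 2) + (1056 + 196 + 980) = -110 + 2232 = 2122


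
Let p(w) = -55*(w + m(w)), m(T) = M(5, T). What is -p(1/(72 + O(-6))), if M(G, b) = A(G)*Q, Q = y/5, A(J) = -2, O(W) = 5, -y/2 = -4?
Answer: -1227/7 ≈ -175.29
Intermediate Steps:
y = 8 (y = -2*(-4) = 8)
Q = 8/5 ≈ 1.6000
M(G, b) = -16/5 (M(G, b) = -2*8/5 = -16/5)
m(T) = -16/5
p(w) = 176 - 55*w (p(w) = -55*(w - 16/5) = -55*(-16/5 + w) = 176 - 55*w)
-p(1/(72 + O(-6))) = -(176 - 55/(72 + 5)) = -(176 - 55/77) = -(176 - 55*1/77) = -(176 - 5/7) = -1*1227/7 = -1227/7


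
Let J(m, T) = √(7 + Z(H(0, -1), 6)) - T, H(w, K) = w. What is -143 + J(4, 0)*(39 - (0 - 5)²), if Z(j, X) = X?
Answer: -143 + 14*√13 ≈ -92.522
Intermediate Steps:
J(m, T) = √13 - T (J(m, T) = √(7 + 6) - T = √13 - T)
-143 + J(4, 0)*(39 - (0 - 5)²) = -143 + (√13 - 1*0)*(39 - (0 - 5)²) = -143 + (√13 + 0)*(39 - 1*(-5)²) = -143 + √13*(39 - 1*25) = -143 + √13*(39 - 25) = -143 + √13*14 = -143 + 14*√13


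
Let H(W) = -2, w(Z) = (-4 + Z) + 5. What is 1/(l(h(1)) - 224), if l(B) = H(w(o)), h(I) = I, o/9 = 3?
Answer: -1/226 ≈ -0.0044248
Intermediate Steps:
o = 27 (o = 9*3 = 27)
w(Z) = 1 + Z
l(B) = -2
1/(l(h(1)) - 224) = 1/(-2 - 224) = 1/(-226) = -1/226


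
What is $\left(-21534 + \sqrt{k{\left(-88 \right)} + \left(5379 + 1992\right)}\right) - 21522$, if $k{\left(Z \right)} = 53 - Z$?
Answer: $-43056 + 2 \sqrt{1878} \approx -42969.0$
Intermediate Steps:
$\left(-21534 + \sqrt{k{\left(-88 \right)} + \left(5379 + 1992\right)}\right) - 21522 = \left(-21534 + \sqrt{\left(53 - -88\right) + \left(5379 + 1992\right)}\right) - 21522 = \left(-21534 + \sqrt{\left(53 + 88\right) + 7371}\right) - 21522 = \left(-21534 + \sqrt{141 + 7371}\right) - 21522 = \left(-21534 + \sqrt{7512}\right) - 21522 = \left(-21534 + 2 \sqrt{1878}\right) - 21522 = -43056 + 2 \sqrt{1878}$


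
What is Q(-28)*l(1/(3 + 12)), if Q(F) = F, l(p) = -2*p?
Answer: 56/15 ≈ 3.7333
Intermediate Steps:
Q(-28)*l(1/(3 + 12)) = -(-56)/(3 + 12) = -(-56)/15 = -28*(-2/15) = 56/15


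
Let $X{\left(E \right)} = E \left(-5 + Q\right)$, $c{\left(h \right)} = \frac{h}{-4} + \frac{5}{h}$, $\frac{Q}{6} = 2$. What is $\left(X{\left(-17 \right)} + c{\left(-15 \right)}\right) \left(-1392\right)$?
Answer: $160892$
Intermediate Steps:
$Q = 12$ ($Q = 6 \cdot 2 = 12$)
$c{\left(h \right)} = \frac{5}{h} - \frac{h}{4}$ ($c{\left(h \right)} = h \left(- \frac{1}{4}\right) + \frac{5}{h} = - \frac{h}{4} + \frac{5}{h} = \frac{5}{h} - \frac{h}{4}$)
$X{\left(E \right)} = 7 E$ ($X{\left(E \right)} = E \left(-5 + 12\right) = E 7 = 7 E$)
$\left(X{\left(-17 \right)} + c{\left(-15 \right)}\right) \left(-1392\right) = \left(7 \left(-17\right) + \left(\frac{5}{-15} - - \frac{15}{4}\right)\right) \left(-1392\right) = \left(-119 + \left(5 \left(- \frac{1}{15}\right) + \frac{15}{4}\right)\right) \left(-1392\right) = \left(-119 + \left(- \frac{1}{3} + \frac{15}{4}\right)\right) \left(-1392\right) = \left(-119 + \frac{41}{12}\right) \left(-1392\right) = \left(- \frac{1387}{12}\right) \left(-1392\right) = 160892$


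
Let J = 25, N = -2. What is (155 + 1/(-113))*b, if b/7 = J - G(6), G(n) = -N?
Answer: 2819754/113 ≈ 24954.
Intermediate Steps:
G(n) = 2 (G(n) = -1*(-2) = 2)
b = 161 (b = 7*(25 - 1*2) = 7*(25 - 2) = 7*23 = 161)
(155 + 1/(-113))*b = (155 + 1/(-113))*161 = (155 - 1/113)*161 = (17514/113)*161 = 2819754/113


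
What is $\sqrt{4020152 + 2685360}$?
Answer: $2 \sqrt{1676378} \approx 2589.5$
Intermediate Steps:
$\sqrt{4020152 + 2685360} = \sqrt{6705512} = 2 \sqrt{1676378}$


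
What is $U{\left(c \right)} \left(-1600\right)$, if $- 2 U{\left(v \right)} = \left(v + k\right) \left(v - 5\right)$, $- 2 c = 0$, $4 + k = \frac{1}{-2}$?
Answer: $18000$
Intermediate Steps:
$k = - \frac{9}{2}$ ($k = -4 + \frac{1}{-2} = -4 - \frac{1}{2} = - \frac{9}{2} \approx -4.5$)
$c = 0$ ($c = \left(- \frac{1}{2}\right) 0 = 0$)
$U{\left(v \right)} = - \frac{\left(-5 + v\right) \left(- \frac{9}{2} + v\right)}{2}$ ($U{\left(v \right)} = - \frac{\left(v - \frac{9}{2}\right) \left(v - 5\right)}{2} = - \frac{\left(- \frac{9}{2} + v\right) \left(-5 + v\right)}{2} = - \frac{\left(-5 + v\right) \left(- \frac{9}{2} + v\right)}{2}$)
$U{\left(c \right)} \left(-1600\right) = \left(- \frac{45}{4} - \frac{0^{2}}{2} + \frac{19}{4} \cdot 0\right) \left(-1600\right) = \left(- \frac{45}{4} - 0 + 0\right) \left(-1600\right) = \left(- \frac{45}{4} + 0 + 0\right) \left(-1600\right) = \left(- \frac{45}{4}\right) \left(-1600\right) = 18000$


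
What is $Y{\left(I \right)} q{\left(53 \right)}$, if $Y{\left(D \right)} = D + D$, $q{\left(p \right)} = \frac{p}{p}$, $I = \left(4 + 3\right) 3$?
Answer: $42$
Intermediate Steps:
$I = 21$ ($I = 7 \cdot 3 = 21$)
$q{\left(p \right)} = 1$
$Y{\left(D \right)} = 2 D$
$Y{\left(I \right)} q{\left(53 \right)} = 2 \cdot 21 \cdot 1 = 42 \cdot 1 = 42$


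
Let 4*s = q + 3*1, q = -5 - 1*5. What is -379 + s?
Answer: -1523/4 ≈ -380.75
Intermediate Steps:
q = -10 (q = -5 - 5 = -10)
s = -7/4 (s = (-10 + 3*1)/4 = (-10 + 3)/4 = (¼)*(-7) = -7/4 ≈ -1.7500)
-379 + s = -379 - 7/4 = -1523/4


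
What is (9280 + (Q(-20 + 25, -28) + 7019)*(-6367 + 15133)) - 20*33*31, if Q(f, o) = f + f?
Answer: 61605034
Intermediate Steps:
Q(f, o) = 2*f
(9280 + (Q(-20 + 25, -28) + 7019)*(-6367 + 15133)) - 20*33*31 = (9280 + (2*(-20 + 25) + 7019)*(-6367 + 15133)) - 20*33*31 = (9280 + (2*5 + 7019)*8766) - 660*31 = (9280 + (10 + 7019)*8766) - 20460 = (9280 + 7029*8766) - 20460 = (9280 + 61616214) - 20460 = 61625494 - 20460 = 61605034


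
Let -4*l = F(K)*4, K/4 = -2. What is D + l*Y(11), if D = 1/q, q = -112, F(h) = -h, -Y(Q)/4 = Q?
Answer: 39423/112 ≈ 351.99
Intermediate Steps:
K = -8 (K = 4*(-2) = -8)
Y(Q) = -4*Q
l = -8 (l = -(-1*(-8))*4/4 = -2*4 = -¼*32 = -8)
D = -1/112 (D = 1/(-112) = -1/112 ≈ -0.0089286)
D + l*Y(11) = -1/112 - (-32)*11 = -1/112 - 8*(-44) = -1/112 + 352 = 39423/112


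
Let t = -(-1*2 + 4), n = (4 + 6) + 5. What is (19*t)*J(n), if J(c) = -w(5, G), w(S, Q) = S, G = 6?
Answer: 190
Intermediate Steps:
n = 15 (n = 10 + 5 = 15)
t = -2 (t = -(-2 + 4) = -1*2 = -2)
J(c) = -5 (J(c) = -1*5 = -5)
(19*t)*J(n) = (19*(-2))*(-5) = -38*(-5) = 190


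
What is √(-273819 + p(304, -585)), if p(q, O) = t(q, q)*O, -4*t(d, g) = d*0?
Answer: I*√273819 ≈ 523.28*I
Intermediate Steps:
t(d, g) = 0 (t(d, g) = -d*0/4 = -¼*0 = 0)
p(q, O) = 0 (p(q, O) = 0*O = 0)
√(-273819 + p(304, -585)) = √(-273819 + 0) = √(-273819) = I*√273819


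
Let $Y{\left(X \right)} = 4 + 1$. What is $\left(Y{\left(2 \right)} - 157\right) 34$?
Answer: $-5168$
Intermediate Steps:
$Y{\left(X \right)} = 5$
$\left(Y{\left(2 \right)} - 157\right) 34 = \left(5 - 157\right) 34 = \left(-152\right) 34 = -5168$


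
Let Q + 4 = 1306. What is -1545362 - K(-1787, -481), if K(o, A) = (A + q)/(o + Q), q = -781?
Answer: -749501832/485 ≈ -1.5454e+6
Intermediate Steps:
Q = 1302 (Q = -4 + 1306 = 1302)
K(o, A) = (-781 + A)/(1302 + o) (K(o, A) = (A - 781)/(o + 1302) = (-781 + A)/(1302 + o))
-1545362 - K(-1787, -481) = -1545362 - (-781 - 481)/(1302 - 1787) = -1545362 - (-1262)/(-485) = -1545362 - (-1)*(-1262)/485 = -1545362 - 1*1262/485 = -1545362 - 1262/485 = -749501832/485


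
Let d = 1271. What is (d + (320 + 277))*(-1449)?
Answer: -2706732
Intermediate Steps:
(d + (320 + 277))*(-1449) = (1271 + (320 + 277))*(-1449) = (1271 + 597)*(-1449) = 1868*(-1449) = -2706732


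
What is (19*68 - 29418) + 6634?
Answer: -21492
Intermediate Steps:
(19*68 - 29418) + 6634 = (1292 - 29418) + 6634 = -28126 + 6634 = -21492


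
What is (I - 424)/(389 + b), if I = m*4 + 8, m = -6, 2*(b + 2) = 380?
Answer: -440/577 ≈ -0.76256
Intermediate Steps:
b = 188 (b = -2 + (1/2)*380 = -2 + 190 = 188)
I = -16 (I = -6*4 + 8 = -24 + 8 = -16)
(I - 424)/(389 + b) = (-16 - 424)/(389 + 188) = -440/577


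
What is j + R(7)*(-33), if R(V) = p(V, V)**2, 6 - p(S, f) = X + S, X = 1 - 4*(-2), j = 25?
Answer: -3275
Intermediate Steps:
X = 9 (X = 1 + 8 = 9)
p(S, f) = -3 - S (p(S, f) = 6 - (9 + S) = 6 + (-9 - S) = -3 - S)
R(V) = (-3 - V)**2
j + R(7)*(-33) = 25 + (3 + 7)**2*(-33) = 25 + 10**2*(-33) = 25 + 100*(-33) = 25 - 3300 = -3275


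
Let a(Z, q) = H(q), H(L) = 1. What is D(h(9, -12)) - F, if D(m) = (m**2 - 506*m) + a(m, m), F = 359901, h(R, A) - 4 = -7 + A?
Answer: -352085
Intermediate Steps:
h(R, A) = -3 + A (h(R, A) = 4 + (-7 + A) = -3 + A)
a(Z, q) = 1
D(m) = 1 + m**2 - 506*m (D(m) = (m**2 - 506*m) + 1 = 1 + m**2 - 506*m)
D(h(9, -12)) - F = (1 + (-3 - 12)**2 - 506*(-3 - 12)) - 1*359901 = (1 + (-15)**2 - 506*(-15)) - 359901 = (1 + 225 + 7590) - 359901 = 7816 - 359901 = -352085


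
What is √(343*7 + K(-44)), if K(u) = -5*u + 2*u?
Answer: √2533 ≈ 50.329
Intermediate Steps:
K(u) = -3*u
√(343*7 + K(-44)) = √(343*7 - 3*(-44)) = √(2401 + 132) = √2533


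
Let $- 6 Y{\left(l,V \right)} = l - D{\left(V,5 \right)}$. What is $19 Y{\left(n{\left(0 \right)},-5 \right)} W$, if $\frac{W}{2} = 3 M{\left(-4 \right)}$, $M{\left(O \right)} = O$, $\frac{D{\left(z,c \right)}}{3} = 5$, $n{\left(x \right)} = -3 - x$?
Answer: $-1368$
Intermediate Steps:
$D{\left(z,c \right)} = 15$ ($D{\left(z,c \right)} = 3 \cdot 5 = 15$)
$W = -24$ ($W = 2 \cdot 3 \left(-4\right) = 2 \left(-12\right) = -24$)
$Y{\left(l,V \right)} = \frac{5}{2} - \frac{l}{6}$ ($Y{\left(l,V \right)} = - \frac{l - 15}{6} = - \frac{-15 + l}{6} = \frac{5}{2} - \frac{l}{6}$)
$19 Y{\left(n{\left(0 \right)},-5 \right)} W = 19 \left(\frac{5}{2} - \frac{-3 - 0}{6}\right) \left(-24\right) = 19 \left(\frac{5}{2} - \frac{-3 + 0}{6}\right) \left(-24\right) = 19 \left(\frac{5}{2} - - \frac{1}{2}\right) \left(-24\right) = 19 \left(\frac{5}{2} + \frac{1}{2}\right) \left(-24\right) = 19 \cdot 3 \left(-24\right) = 57 \left(-24\right) = -1368$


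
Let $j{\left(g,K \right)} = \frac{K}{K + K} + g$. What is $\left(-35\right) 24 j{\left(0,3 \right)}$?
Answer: $-420$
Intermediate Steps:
$j{\left(g,K \right)} = \frac{1}{2} + g$ ($j{\left(g,K \right)} = \frac{K}{2 K} + g = K \frac{1}{2 K} + g = \frac{1}{2} + g$)
$\left(-35\right) 24 j{\left(0,3 \right)} = \left(-35\right) 24 \left(\frac{1}{2} + 0\right) = \left(-840\right) \frac{1}{2} = -420$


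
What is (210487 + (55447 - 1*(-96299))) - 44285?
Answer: 317948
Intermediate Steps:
(210487 + (55447 - 1*(-96299))) - 44285 = (210487 + (55447 + 96299)) - 44285 = (210487 + 151746) - 44285 = 362233 - 44285 = 317948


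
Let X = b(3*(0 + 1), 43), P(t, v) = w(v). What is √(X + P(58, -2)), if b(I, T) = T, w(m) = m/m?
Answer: 2*√11 ≈ 6.6332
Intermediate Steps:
w(m) = 1
P(t, v) = 1
X = 43
√(X + P(58, -2)) = √(43 + 1) = √44 = 2*√11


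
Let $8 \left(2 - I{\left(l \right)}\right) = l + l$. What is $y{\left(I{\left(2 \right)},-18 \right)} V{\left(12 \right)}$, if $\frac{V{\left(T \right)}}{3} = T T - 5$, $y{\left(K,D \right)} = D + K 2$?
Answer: $-6255$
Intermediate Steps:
$I{\left(l \right)} = 2 - \frac{l}{4}$ ($I{\left(l \right)} = 2 - \frac{l + l}{8} = 2 - \frac{2 l}{8} = 2 - \frac{l}{4}$)
$y{\left(K,D \right)} = D + 2 K$
$V{\left(T \right)} = -15 + 3 T^{2}$ ($V{\left(T \right)} = 3 \left(T T - 5\right) = 3 \left(T^{2} - 5\right) = 3 \left(-5 + T^{2}\right) = -15 + 3 T^{2}$)
$y{\left(I{\left(2 \right)},-18 \right)} V{\left(12 \right)} = \left(-18 + 2 \left(2 - \frac{1}{2}\right)\right) \left(-15 + 3 \cdot 12^{2}\right) = \left(-18 + 2 \left(2 - \frac{1}{2}\right)\right) \left(-15 + 3 \cdot 144\right) = \left(-18 + 2 \cdot \frac{3}{2}\right) \left(-15 + 432\right) = \left(-18 + 3\right) 417 = \left(-15\right) 417 = -6255$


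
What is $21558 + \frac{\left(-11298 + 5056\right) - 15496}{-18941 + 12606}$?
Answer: $\frac{136591668}{6335} \approx 21561.0$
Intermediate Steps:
$21558 + \frac{\left(-11298 + 5056\right) - 15496}{-18941 + 12606} = 21558 + \frac{-6242 - 15496}{-6335} = 21558 - - \frac{21738}{6335} = 21558 + \frac{21738}{6335} = \frac{136591668}{6335}$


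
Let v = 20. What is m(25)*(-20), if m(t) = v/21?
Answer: -400/21 ≈ -19.048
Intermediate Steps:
m(t) = 20/21
m(25)*(-20) = (20/21)*(-20) = -400/21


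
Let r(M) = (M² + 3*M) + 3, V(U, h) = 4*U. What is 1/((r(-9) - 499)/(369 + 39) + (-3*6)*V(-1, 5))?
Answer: 12/851 ≈ 0.014101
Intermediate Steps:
r(M) = 3 + M² + 3*M
1/((r(-9) - 499)/(369 + 39) + (-3*6)*V(-1, 5)) = 1/(((3 + (-9)² + 3*(-9)) - 499)/(369 + 39) + (-3*6)*(4*(-1))) = 1/(((3 + 81 - 27) - 499)/408 - 18*(-4)) = 1/((57 - 499)*(1/408) + 72) = 1/(-442*1/408 + 72) = 1/(-13/12 + 72) = 1/(851/12) = 12/851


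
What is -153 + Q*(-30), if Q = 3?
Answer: -243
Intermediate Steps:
-153 + Q*(-30) = -153 + 3*(-30) = -153 - 90 = -243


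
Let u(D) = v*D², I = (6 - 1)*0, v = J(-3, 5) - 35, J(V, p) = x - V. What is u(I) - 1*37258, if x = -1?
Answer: -37258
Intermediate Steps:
J(V, p) = -1 - V
v = -33 (v = (-1 - 1*(-3)) - 35 = (-1 + 3) - 35 = 2 - 35 = -33)
I = 0 (I = 5*0 = 0)
u(D) = -33*D²
u(I) - 1*37258 = -33*0² - 1*37258 = -33*0 - 37258 = 0 - 37258 = -37258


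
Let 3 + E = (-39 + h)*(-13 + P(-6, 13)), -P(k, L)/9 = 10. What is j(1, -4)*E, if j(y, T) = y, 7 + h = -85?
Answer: 13490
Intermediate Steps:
h = -92 (h = -7 - 85 = -92)
P(k, L) = -90 (P(k, L) = -9*10 = -90)
E = 13490 (E = -3 + (-39 - 92)*(-13 - 90) = -3 - 131*(-103) = -3 + 13493 = 13490)
j(1, -4)*E = 1*13490 = 13490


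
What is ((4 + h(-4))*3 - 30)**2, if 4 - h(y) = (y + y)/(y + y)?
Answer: 81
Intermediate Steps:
h(y) = 3 (h(y) = 4 - (y + y)/(y + y) = 4 - 2*y/(2*y) = 4 - 2*y*1/(2*y) = 4 - 1*1 = 4 - 1 = 3)
((4 + h(-4))*3 - 30)**2 = ((4 + 3)*3 - 30)**2 = (7*3 - 30)**2 = (21 - 30)**2 = (-9)**2 = 81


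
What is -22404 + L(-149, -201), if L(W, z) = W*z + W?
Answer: 7396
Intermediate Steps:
L(W, z) = W + W*z
-22404 + L(-149, -201) = -22404 - 149*(1 - 201) = -22404 - 149*(-200) = -22404 + 29800 = 7396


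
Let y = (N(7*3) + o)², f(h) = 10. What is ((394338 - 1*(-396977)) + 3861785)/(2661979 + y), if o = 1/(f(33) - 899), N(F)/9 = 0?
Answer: 183872132255/105190895263 ≈ 1.7480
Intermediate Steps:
N(F) = 0 (N(F) = 9*0 = 0)
o = -1/889 (o = 1/(10 - 899) = 1/(-889) = -1/889 ≈ -0.0011249)
y = 1/790321 (y = (0 - 1/889)² = (-1/889)² = 1/790321 ≈ 1.2653e-6)
((394338 - 1*(-396977)) + 3861785)/(2661979 + y) = ((394338 - 1*(-396977)) + 3861785)/(2661979 + 1/790321) = ((394338 + 396977) + 3861785)/(2103817905260/790321) = (791315 + 3861785)*(790321/2103817905260) = 4653100*(790321/2103817905260) = 183872132255/105190895263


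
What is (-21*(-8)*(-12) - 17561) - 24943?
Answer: -44520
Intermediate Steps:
(-21*(-8)*(-12) - 17561) - 24943 = (168*(-12) - 17561) - 24943 = (-2016 - 17561) - 24943 = -19577 - 24943 = -44520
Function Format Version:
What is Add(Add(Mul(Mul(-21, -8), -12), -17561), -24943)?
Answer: -44520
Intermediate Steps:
Add(Add(Mul(Mul(-21, -8), -12), -17561), -24943) = Add(Add(Mul(168, -12), -17561), -24943) = Add(Add(-2016, -17561), -24943) = Add(-19577, -24943) = -44520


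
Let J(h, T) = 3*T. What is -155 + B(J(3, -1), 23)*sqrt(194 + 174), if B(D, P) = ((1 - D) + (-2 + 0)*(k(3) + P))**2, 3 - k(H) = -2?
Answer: -155 + 10816*sqrt(23) ≈ 51717.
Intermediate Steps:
k(H) = 5 (k(H) = 3 - 1*(-2) = 3 + 2 = 5)
B(D, P) = (-9 - D - 2*P)**2 (B(D, P) = ((1 - D) + (-2 + 0)*(5 + P))**2 = ((1 - D) - 2*(5 + P))**2 = ((1 - D) + (-10 - 2*P))**2 = (-9 - D - 2*P)**2)
-155 + B(J(3, -1), 23)*sqrt(194 + 174) = -155 + (9 + 3*(-1) + 2*23)**2*sqrt(194 + 174) = -155 + (9 - 3 + 46)**2*sqrt(368) = -155 + 52**2*(4*sqrt(23)) = -155 + 2704*(4*sqrt(23)) = -155 + 10816*sqrt(23)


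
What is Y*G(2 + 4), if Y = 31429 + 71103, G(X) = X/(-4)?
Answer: -153798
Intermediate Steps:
G(X) = -X/4 (G(X) = X*(-1/4) = -X/4)
Y = 102532
Y*G(2 + 4) = 102532*(-(2 + 4)/4) = 102532*(-1/4*6) = 102532*(-3/2) = -153798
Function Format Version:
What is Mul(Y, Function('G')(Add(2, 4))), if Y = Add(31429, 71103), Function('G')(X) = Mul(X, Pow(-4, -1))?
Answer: -153798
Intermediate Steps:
Function('G')(X) = Mul(Rational(-1, 4), X) (Function('G')(X) = Mul(X, Rational(-1, 4)) = Mul(Rational(-1, 4), X))
Y = 102532
Mul(Y, Function('G')(Add(2, 4))) = Mul(102532, Mul(Rational(-1, 4), Add(2, 4))) = Mul(102532, Mul(Rational(-1, 4), 6)) = Mul(102532, Rational(-3, 2)) = -153798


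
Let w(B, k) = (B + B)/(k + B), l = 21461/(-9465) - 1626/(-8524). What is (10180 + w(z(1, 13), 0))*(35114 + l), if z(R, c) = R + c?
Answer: 2403646105044451/6723305 ≈ 3.5751e+8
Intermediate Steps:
l = -83771737/40339830 (l = 21461*(-1/9465) - 1626*(-1/8524) = -21461/9465 + 813/4262 = -83771737/40339830 ≈ -2.0767)
w(B, k) = 2*B/(B + k) (w(B, k) = (2*B)/(B + k) = 2*B/(B + k))
(10180 + w(z(1, 13), 0))*(35114 + l) = (10180 + 2*(1 + 13)/((1 + 13) + 0))*(35114 - 83771737/40339830) = (10180 + 2*14/(14 + 0))*(1416409018883/40339830) = (10180 + 2*14/14)*(1416409018883/40339830) = (10180 + 2*14*(1/14))*(1416409018883/40339830) = (10180 + 2)*(1416409018883/40339830) = 10182*(1416409018883/40339830) = 2403646105044451/6723305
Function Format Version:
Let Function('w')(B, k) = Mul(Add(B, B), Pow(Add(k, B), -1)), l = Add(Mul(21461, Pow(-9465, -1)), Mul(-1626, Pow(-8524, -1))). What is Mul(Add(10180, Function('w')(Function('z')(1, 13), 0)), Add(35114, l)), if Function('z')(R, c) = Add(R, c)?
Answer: Rational(2403646105044451, 6723305) ≈ 3.5751e+8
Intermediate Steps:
l = Rational(-83771737, 40339830) (l = Add(Mul(21461, Rational(-1, 9465)), Mul(-1626, Rational(-1, 8524))) = Add(Rational(-21461, 9465), Rational(813, 4262)) = Rational(-83771737, 40339830) ≈ -2.0767)
Function('w')(B, k) = Mul(2, B, Pow(Add(B, k), -1)) (Function('w')(B, k) = Mul(Mul(2, B), Pow(Add(B, k), -1)) = Mul(2, B, Pow(Add(B, k), -1)))
Mul(Add(10180, Function('w')(Function('z')(1, 13), 0)), Add(35114, l)) = Mul(Add(10180, Mul(2, Add(1, 13), Pow(Add(Add(1, 13), 0), -1))), Add(35114, Rational(-83771737, 40339830))) = Mul(Add(10180, Mul(2, 14, Pow(Add(14, 0), -1))), Rational(1416409018883, 40339830)) = Mul(Add(10180, Mul(2, 14, Pow(14, -1))), Rational(1416409018883, 40339830)) = Mul(Add(10180, Mul(2, 14, Rational(1, 14))), Rational(1416409018883, 40339830)) = Mul(Add(10180, 2), Rational(1416409018883, 40339830)) = Mul(10182, Rational(1416409018883, 40339830)) = Rational(2403646105044451, 6723305)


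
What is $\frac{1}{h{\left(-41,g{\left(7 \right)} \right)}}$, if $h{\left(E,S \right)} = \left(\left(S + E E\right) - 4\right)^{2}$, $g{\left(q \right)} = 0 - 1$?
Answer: $\frac{1}{2808976} \approx 3.56 \cdot 10^{-7}$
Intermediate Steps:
$g{\left(q \right)} = -1$ ($g{\left(q \right)} = 0 - 1 = -1$)
$h{\left(E,S \right)} = \left(-4 + S + E^{2}\right)^{2}$ ($h{\left(E,S \right)} = \left(\left(S + E^{2}\right) - 4\right)^{2} = \left(-4 + S + E^{2}\right)^{2}$)
$\frac{1}{h{\left(-41,g{\left(7 \right)} \right)}} = \frac{1}{\left(-4 - 1 + \left(-41\right)^{2}\right)^{2}} = \frac{1}{\left(-4 - 1 + 1681\right)^{2}} = \frac{1}{1676^{2}} = \frac{1}{2808976}$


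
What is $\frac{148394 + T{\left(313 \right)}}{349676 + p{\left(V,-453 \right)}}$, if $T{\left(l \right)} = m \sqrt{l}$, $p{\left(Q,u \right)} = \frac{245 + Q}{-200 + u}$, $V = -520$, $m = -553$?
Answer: $\frac{96901282}{228338703} - \frac{361109 \sqrt{313}}{228338703} \approx 0.3964$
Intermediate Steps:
$p{\left(Q,u \right)} = \frac{245 + Q}{-200 + u}$
$T{\left(l \right)} = - 553 \sqrt{l}$
$\frac{148394 + T{\left(313 \right)}}{349676 + p{\left(V,-453 \right)}} = \frac{148394 - 553 \sqrt{313}}{349676 + \frac{245 - 520}{-200 - 453}} = \frac{148394 - 553 \sqrt{313}}{349676 + \frac{1}{-653} \left(-275\right)} = \frac{148394 - 553 \sqrt{313}}{349676 - - \frac{275}{653}} = \frac{148394 - 553 \sqrt{313}}{349676 + \frac{275}{653}} = \frac{148394 - 553 \sqrt{313}}{\frac{228338703}{653}} = \left(148394 - 553 \sqrt{313}\right) \frac{653}{228338703} = \frac{96901282}{228338703} - \frac{361109 \sqrt{313}}{228338703}$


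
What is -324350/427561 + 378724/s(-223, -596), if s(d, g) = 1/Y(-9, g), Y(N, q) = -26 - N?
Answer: -2752769731138/427561 ≈ -6.4383e+6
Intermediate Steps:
s(d, g) = -1/17 (s(d, g) = 1/(-26 - 1*(-9)) = 1/(-26 + 9) = 1/(-17) = -1/17)
-324350/427561 + 378724/s(-223, -596) = -324350/427561 + 378724/(-1/17) = -324350*1/427561 + 378724*(-17) = -324350/427561 - 6438308 = -2752769731138/427561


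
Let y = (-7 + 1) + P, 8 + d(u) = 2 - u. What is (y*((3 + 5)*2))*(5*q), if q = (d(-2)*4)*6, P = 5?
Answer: 7680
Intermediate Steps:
d(u) = -6 - u (d(u) = -8 + (2 - u) = -6 - u)
y = -1 (y = (-7 + 1) + 5 = -6 + 5 = -1)
q = -96 (q = ((-6 - 1*(-2))*4)*6 = ((-6 + 2)*4)*6 = -4*4*6 = -16*6 = -96)
(y*((3 + 5)*2))*(5*q) = (-(3 + 5)*2)*(5*(-96)) = -8*2*(-480) = -1*16*(-480) = -16*(-480) = 7680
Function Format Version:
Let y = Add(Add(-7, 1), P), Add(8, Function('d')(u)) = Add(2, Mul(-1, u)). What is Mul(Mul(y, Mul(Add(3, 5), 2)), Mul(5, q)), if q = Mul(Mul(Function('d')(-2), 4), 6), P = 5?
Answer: 7680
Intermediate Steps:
Function('d')(u) = Add(-6, Mul(-1, u)) (Function('d')(u) = Add(-8, Add(2, Mul(-1, u))) = Add(-6, Mul(-1, u)))
y = -1 (y = Add(Add(-7, 1), 5) = Add(-6, 5) = -1)
q = -96 (q = Mul(Mul(Add(-6, Mul(-1, -2)), 4), 6) = Mul(Mul(Add(-6, 2), 4), 6) = Mul(Mul(-4, 4), 6) = Mul(-16, 6) = -96)
Mul(Mul(y, Mul(Add(3, 5), 2)), Mul(5, q)) = Mul(Mul(-1, Mul(Add(3, 5), 2)), Mul(5, -96)) = Mul(Mul(-1, Mul(8, 2)), -480) = Mul(Mul(-1, 16), -480) = Mul(-16, -480) = 7680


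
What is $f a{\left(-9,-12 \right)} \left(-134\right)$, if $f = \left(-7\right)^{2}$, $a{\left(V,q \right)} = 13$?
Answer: $-85358$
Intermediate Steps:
$f = 49$
$f a{\left(-9,-12 \right)} \left(-134\right) = 49 \cdot 13 \left(-134\right) = 637 \left(-134\right) = -85358$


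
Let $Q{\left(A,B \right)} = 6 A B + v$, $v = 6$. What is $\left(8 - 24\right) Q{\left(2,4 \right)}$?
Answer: $-864$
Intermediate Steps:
$Q{\left(A,B \right)} = 6 + 6 A B$ ($Q{\left(A,B \right)} = 6 A B + 6 = 6 + 6 A B$)
$\left(8 - 24\right) Q{\left(2,4 \right)} = \left(8 - 24\right) \left(6 + 6 \cdot 2 \cdot 4\right) = - 16 \left(6 + 48\right) = \left(-16\right) 54 = -864$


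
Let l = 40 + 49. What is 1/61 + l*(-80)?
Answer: -434319/61 ≈ -7120.0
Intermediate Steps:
l = 89
1/61 + l*(-80) = 1/61 + 89*(-80) = 1/61 - 7120 = -434319/61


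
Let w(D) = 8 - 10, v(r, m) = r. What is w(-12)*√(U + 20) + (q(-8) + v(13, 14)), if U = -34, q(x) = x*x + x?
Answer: 69 - 2*I*√14 ≈ 69.0 - 7.4833*I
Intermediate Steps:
q(x) = x + x² (q(x) = x² + x = x + x²)
w(D) = -2
w(-12)*√(U + 20) + (q(-8) + v(13, 14)) = -2*√(-34 + 20) + (-8*(1 - 8) + 13) = -2*I*√14 + (-8*(-7) + 13) = -2*I*√14 + (56 + 13) = -2*I*√14 + 69 = 69 - 2*I*√14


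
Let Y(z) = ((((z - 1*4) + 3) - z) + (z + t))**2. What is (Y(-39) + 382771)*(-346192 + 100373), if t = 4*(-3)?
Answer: -94757079025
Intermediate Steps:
t = -12
Y(z) = (-13 + z)**2 (Y(z) = ((((z - 1*4) + 3) - z) + (z - 12))**2 = ((((z - 4) + 3) - z) + (-12 + z))**2 = ((((-4 + z) + 3) - z) + (-12 + z))**2 = (((-1 + z) - z) + (-12 + z))**2 = (-1 + (-12 + z))**2 = (-13 + z)**2)
(Y(-39) + 382771)*(-346192 + 100373) = ((-13 - 39)**2 + 382771)*(-346192 + 100373) = ((-52)**2 + 382771)*(-245819) = (2704 + 382771)*(-245819) = 385475*(-245819) = -94757079025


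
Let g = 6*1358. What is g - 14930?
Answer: -6782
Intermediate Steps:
g = 8148
g - 14930 = 8148 - 14930 = -6782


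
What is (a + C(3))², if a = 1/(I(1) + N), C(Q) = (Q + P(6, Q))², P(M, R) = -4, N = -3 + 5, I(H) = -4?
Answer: ¼ ≈ 0.25000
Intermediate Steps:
N = 2
C(Q) = (-4 + Q)² (C(Q) = (Q - 4)² = (-4 + Q)²)
a = -½ (a = 1/(-4 + 2) = 1/(-2) = -½ ≈ -0.50000)
(a + C(3))² = (-½ + (-4 + 3)²)² = (-½ + (-1)²)² = (-½ + 1)² = (½)² = ¼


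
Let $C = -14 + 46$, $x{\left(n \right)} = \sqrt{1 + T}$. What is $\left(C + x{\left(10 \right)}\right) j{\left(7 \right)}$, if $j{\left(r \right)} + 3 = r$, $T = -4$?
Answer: $128 + 4 i \sqrt{3} \approx 128.0 + 6.9282 i$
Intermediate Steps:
$x{\left(n \right)} = i \sqrt{3}$ ($x{\left(n \right)} = \sqrt{1 - 4} = \sqrt{-3} = i \sqrt{3}$)
$j{\left(r \right)} = -3 + r$
$C = 32$
$\left(C + x{\left(10 \right)}\right) j{\left(7 \right)} = \left(32 + i \sqrt{3}\right) \left(-3 + 7\right) = \left(32 + i \sqrt{3}\right) 4 = 128 + 4 i \sqrt{3}$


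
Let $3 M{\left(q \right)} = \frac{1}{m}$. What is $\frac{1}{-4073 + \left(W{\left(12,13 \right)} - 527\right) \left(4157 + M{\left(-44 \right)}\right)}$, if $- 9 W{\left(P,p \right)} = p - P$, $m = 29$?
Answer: $- \frac{783}{1718904199} \approx -4.5552 \cdot 10^{-7}$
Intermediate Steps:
$W{\left(P,p \right)} = - \frac{p}{9} + \frac{P}{9}$ ($W{\left(P,p \right)} = - \frac{p - P}{9} = - \frac{p}{9} + \frac{P}{9}$)
$M{\left(q \right)} = \frac{1}{87}$ ($M{\left(q \right)} = \frac{1}{3 \cdot 29} = \frac{1}{3} \cdot \frac{1}{29} = \frac{1}{87}$)
$\frac{1}{-4073 + \left(W{\left(12,13 \right)} - 527\right) \left(4157 + M{\left(-44 \right)}\right)} = \frac{1}{-4073 + \left(\left(\left(- \frac{1}{9}\right) 13 + \frac{1}{9} \cdot 12\right) - 527\right) \left(4157 + \frac{1}{87}\right)} = \frac{1}{-4073 + \left(\left(- \frac{13}{9} + \frac{4}{3}\right) - 527\right) \frac{361660}{87}} = \frac{1}{-4073 + \left(- \frac{1}{9} - 527\right) \frac{361660}{87}} = \frac{1}{-4073 - \frac{1715715040}{783}} = \frac{1}{- \frac{1718904199}{783}} = - \frac{783}{1718904199}$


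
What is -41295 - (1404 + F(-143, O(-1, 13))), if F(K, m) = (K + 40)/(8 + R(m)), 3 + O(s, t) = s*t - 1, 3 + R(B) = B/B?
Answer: -256091/6 ≈ -42682.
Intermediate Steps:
R(B) = -2 (R(B) = -3 + B/B = -3 + 1 = -2)
O(s, t) = -4 + s*t (O(s, t) = -3 + (s*t - 1) = -3 + (-1 + s*t) = -4 + s*t)
F(K, m) = 20/3 + K/6 (F(K, m) = (K + 40)/(8 - 2) = (40 + K)/6 = (40 + K)*(⅙) = 20/3 + K/6)
-41295 - (1404 + F(-143, O(-1, 13))) = -41295 - (1404 + (20/3 + (⅙)*(-143))) = -41295 - (1404 + (20/3 - 143/6)) = -41295 - (1404 - 103/6) = -41295 - 1*8321/6 = -41295 - 8321/6 = -256091/6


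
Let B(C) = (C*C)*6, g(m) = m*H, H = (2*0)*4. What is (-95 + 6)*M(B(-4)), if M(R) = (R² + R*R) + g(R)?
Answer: -1640448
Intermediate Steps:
H = 0 (H = 0*4 = 0)
g(m) = 0 (g(m) = m*0 = 0)
B(C) = 6*C² (B(C) = C²*6 = 6*C²)
M(R) = 2*R² (M(R) = (R² + R*R) + 0 = (R² + R²) + 0 = 2*R² + 0 = 2*R²)
(-95 + 6)*M(B(-4)) = (-95 + 6)*(2*(6*(-4)²)²) = -178*(6*16)² = -178*96² = -178*9216 = -89*18432 = -1640448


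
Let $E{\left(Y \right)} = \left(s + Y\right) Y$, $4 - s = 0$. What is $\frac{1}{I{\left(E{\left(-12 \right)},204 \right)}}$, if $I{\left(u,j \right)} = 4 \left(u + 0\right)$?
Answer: $\frac{1}{384} \approx 0.0026042$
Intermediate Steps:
$s = 4$ ($s = 4 - 0 = 4 + 0 = 4$)
$E{\left(Y \right)} = Y \left(4 + Y\right)$ ($E{\left(Y \right)} = \left(4 + Y\right) Y = Y \left(4 + Y\right)$)
$I{\left(u,j \right)} = 4 u$
$\frac{1}{I{\left(E{\left(-12 \right)},204 \right)}} = \frac{1}{4 \left(- 12 \left(4 - 12\right)\right)} = \frac{1}{4 \left(\left(-12\right) \left(-8\right)\right)} = \frac{1}{4 \cdot 96} = \frac{1}{384}$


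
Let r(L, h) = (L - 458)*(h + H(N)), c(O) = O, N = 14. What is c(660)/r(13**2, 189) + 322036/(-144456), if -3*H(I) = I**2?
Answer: -669507707/297854382 ≈ -2.2478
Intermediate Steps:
H(I) = -I**2/3
r(L, h) = (-458 + L)*(-196/3 + h) (r(L, h) = (L - 458)*(h - 1/3*14**2) = (-458 + L)*(h - 1/3*196) = (-458 + L)*(h - 196/3) = (-458 + L)*(-196/3 + h))
c(660)/r(13**2, 189) + 322036/(-144456) = 660/(89768/3 - 458*189 - 196/3*13**2 + 13**2*189) + 322036/(-144456) = 660/(89768/3 - 86562 - 196/3*169 + 169*189) + 322036*(-1/144456) = 660/(89768/3 - 86562 - 33124/3 + 31941) - 6193/2778 = 660/(-107219/3) - 6193/2778 = 660*(-3/107219) - 6193/2778 = -1980/107219 - 6193/2778 = -669507707/297854382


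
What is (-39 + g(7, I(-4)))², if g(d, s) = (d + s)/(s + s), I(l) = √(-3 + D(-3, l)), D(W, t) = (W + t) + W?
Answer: 19257/13 + 539*I*√13/26 ≈ 1481.3 + 74.746*I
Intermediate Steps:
D(W, t) = t + 2*W
I(l) = √(-9 + l) (I(l) = √(-3 + (l + 2*(-3))) = √(-3 + (l - 6)) = √(-3 + (-6 + l)) = √(-9 + l))
g(d, s) = (d + s)/(2*s) (g(d, s) = (d + s)/((2*s)) = (d + s)*(1/(2*s)) = (d + s)/(2*s))
(-39 + g(7, I(-4)))² = (-39 + (7 + √(-9 - 4))/(2*(√(-9 - 4))))² = (-39 + (7 + √(-13))/(2*(√(-13))))² = (-39 + (7 + I*√13)/(2*((I*√13))))² = (-39 + (-I*√13/13)*(7 + I*√13)/2)² = (-39 - I*√13*(7 + I*√13)/26)²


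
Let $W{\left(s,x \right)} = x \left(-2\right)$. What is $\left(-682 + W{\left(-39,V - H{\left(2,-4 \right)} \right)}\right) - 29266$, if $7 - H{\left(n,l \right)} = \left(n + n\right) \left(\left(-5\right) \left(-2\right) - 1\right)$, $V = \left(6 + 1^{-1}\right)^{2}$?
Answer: $-30104$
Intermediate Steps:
$V = 49$ ($V = \left(6 + 1\right)^{2} = 7^{2} = 49$)
$H{\left(n,l \right)} = 7 - 18 n$ ($H{\left(n,l \right)} = 7 - \left(n + n\right) \left(\left(-5\right) \left(-2\right) - 1\right) = 7 - 2 n \left(10 - 1\right) = 7 - 2 n 9 = 7 - 18 n$)
$W{\left(s,x \right)} = - 2 x$
$\left(-682 + W{\left(-39,V - H{\left(2,-4 \right)} \right)}\right) - 29266 = \left(-682 - 2 \left(49 - \left(7 - 36\right)\right)\right) - 29266 = \left(-682 - 2 \left(49 - -29\right)\right) - 29266 = \left(-682 - 2 \left(49 + 29\right)\right) - 29266 = \left(-682 - 156\right) - 29266 = -838 - 29266 = -30104$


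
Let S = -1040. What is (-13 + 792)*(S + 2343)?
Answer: 1015037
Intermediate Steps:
(-13 + 792)*(S + 2343) = (-13 + 792)*(-1040 + 2343) = 779*1303 = 1015037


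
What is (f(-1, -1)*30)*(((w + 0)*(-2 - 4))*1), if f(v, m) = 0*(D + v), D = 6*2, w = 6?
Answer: 0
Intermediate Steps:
D = 12
f(v, m) = 0 (f(v, m) = 0*(12 + v) = 0)
(f(-1, -1)*30)*(((w + 0)*(-2 - 4))*1) = (0*30)*(((6 + 0)*(-2 - 4))*1) = 0*((6*(-6))*1) = 0*(-36*1) = 0*(-36) = 0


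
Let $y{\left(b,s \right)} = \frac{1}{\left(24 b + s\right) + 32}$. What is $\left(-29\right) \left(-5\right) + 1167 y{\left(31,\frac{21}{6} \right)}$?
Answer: $\frac{228389}{1559} \approx 146.5$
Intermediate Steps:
$y{\left(b,s \right)} = \frac{1}{32 + s + 24 b}$ ($y{\left(b,s \right)} = \frac{1}{\left(s + 24 b\right) + 32} = \frac{1}{32 + s + 24 b}$)
$\left(-29\right) \left(-5\right) + 1167 y{\left(31,\frac{21}{6} \right)} = \left(-29\right) \left(-5\right) + \frac{1167}{32 + \frac{21}{6} + 24 \cdot 31} = 145 + \frac{1167}{32 + 21 \cdot \frac{1}{6} + 744} = 145 + \frac{1167}{32 + \frac{7}{2} + 744} = 145 + \frac{1167}{\frac{1559}{2}} = 145 + 1167 \cdot \frac{2}{1559} = 145 + \frac{2334}{1559} = \frac{228389}{1559}$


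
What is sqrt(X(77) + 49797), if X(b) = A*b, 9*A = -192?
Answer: sqrt(433389)/3 ≈ 219.44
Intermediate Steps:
A = -64/3 (A = (1/9)*(-192) = -64/3 ≈ -21.333)
X(b) = -64*b/3
sqrt(X(77) + 49797) = sqrt(-64/3*77 + 49797) = sqrt(-4928/3 + 49797) = sqrt(144463/3) = sqrt(433389)/3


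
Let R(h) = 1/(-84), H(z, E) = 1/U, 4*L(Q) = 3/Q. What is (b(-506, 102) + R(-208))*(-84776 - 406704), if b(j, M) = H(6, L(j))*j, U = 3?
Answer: 580315010/7 ≈ 8.2902e+7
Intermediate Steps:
L(Q) = 3/(4*Q) (L(Q) = (3/Q)/4 = 3/(4*Q))
H(z, E) = ⅓ (H(z, E) = 1/3 = ⅓)
b(j, M) = j/3
R(h) = -1/84
(b(-506, 102) + R(-208))*(-84776 - 406704) = ((⅓)*(-506) - 1/84)*(-84776 - 406704) = (-506/3 - 1/84)*(-491480) = -4723/28*(-491480) = 580315010/7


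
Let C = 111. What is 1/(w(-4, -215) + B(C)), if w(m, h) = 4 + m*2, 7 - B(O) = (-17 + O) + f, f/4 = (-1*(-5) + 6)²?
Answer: -1/575 ≈ -0.0017391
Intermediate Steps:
f = 484 (f = 4*(-1*(-5) + 6)² = 4*(5 + 6)² = 4*11² = 4*121 = 484)
B(O) = -460 - O (B(O) = 7 - ((-17 + O) + 484) = 7 - (467 + O) = 7 + (-467 - O) = -460 - O)
w(m, h) = 4 + 2*m
1/(w(-4, -215) + B(C)) = 1/((4 + 2*(-4)) + (-460 - 1*111)) = 1/((4 - 8) + (-460 - 111)) = 1/(-4 - 571) = 1/(-575) = -1/575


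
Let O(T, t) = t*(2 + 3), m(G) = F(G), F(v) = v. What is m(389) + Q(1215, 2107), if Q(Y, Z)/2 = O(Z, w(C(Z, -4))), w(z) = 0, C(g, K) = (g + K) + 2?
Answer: 389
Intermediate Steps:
C(g, K) = 2 + K + g (C(g, K) = (K + g) + 2 = 2 + K + g)
m(G) = G
O(T, t) = 5*t (O(T, t) = t*5 = 5*t)
Q(Y, Z) = 0 (Q(Y, Z) = 2*(5*0) = 2*0 = 0)
m(389) + Q(1215, 2107) = 389 + 0 = 389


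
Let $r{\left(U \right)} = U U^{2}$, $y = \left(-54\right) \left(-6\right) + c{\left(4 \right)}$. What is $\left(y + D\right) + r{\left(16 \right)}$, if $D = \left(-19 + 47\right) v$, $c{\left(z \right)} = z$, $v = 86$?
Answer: $6832$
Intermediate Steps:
$y = 328$ ($y = \left(-54\right) \left(-6\right) + 4 = 324 + 4 = 328$)
$r{\left(U \right)} = U^{3}$
$D = 2408$ ($D = \left(-19 + 47\right) 86 = 28 \cdot 86 = 2408$)
$\left(y + D\right) + r{\left(16 \right)} = \left(328 + 2408\right) + 16^{3} = 2736 + 4096 = 6832$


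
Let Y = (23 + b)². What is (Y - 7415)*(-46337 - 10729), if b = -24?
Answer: 423087324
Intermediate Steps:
Y = 1 (Y = (23 - 24)² = (-1)² = 1)
(Y - 7415)*(-46337 - 10729) = (1 - 7415)*(-46337 - 10729) = -7414*(-57066) = 423087324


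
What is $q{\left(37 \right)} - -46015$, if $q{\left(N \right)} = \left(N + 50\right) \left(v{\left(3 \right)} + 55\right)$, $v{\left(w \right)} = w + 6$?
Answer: $51583$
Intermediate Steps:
$v{\left(w \right)} = 6 + w$
$q{\left(N \right)} = 3200 + 64 N$ ($q{\left(N \right)} = \left(N + 50\right) \left(\left(6 + 3\right) + 55\right) = \left(50 + N\right) \left(9 + 55\right) = \left(50 + N\right) 64 = 3200 + 64 N$)
$q{\left(37 \right)} - -46015 = \left(3200 + 64 \cdot 37\right) - -46015 = \left(3200 + 2368\right) + 46015 = 5568 + 46015 = 51583$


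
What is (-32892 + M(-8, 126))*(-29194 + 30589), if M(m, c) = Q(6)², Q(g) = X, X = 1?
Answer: -45882945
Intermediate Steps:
Q(g) = 1
M(m, c) = 1 (M(m, c) = 1² = 1)
(-32892 + M(-8, 126))*(-29194 + 30589) = (-32892 + 1)*(-29194 + 30589) = -32891*1395 = -45882945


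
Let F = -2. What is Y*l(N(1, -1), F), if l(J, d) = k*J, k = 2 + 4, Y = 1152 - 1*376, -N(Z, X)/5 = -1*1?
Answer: 23280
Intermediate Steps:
N(Z, X) = 5 (N(Z, X) = -(-5) = -5*(-1) = 5)
Y = 776 (Y = 1152 - 376 = 776)
k = 6
l(J, d) = 6*J
Y*l(N(1, -1), F) = 776*(6*5) = 776*30 = 23280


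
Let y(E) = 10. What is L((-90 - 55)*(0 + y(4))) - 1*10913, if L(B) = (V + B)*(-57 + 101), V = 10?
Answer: -74273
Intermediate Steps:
L(B) = 440 + 44*B (L(B) = (10 + B)*(-57 + 101) = (10 + B)*44 = 440 + 44*B)
L((-90 - 55)*(0 + y(4))) - 1*10913 = (440 + 44*((-90 - 55)*(0 + 10))) - 1*10913 = (440 + 44*(-145*10)) - 10913 = (440 + 44*(-1450)) - 10913 = (440 - 63800) - 10913 = -63360 - 10913 = -74273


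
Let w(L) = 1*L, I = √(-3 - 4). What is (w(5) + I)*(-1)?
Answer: -5 - I*√7 ≈ -5.0 - 2.6458*I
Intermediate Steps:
I = I*√7 (I = √(-7) = I*√7 ≈ 2.6458*I)
w(L) = L
(w(5) + I)*(-1) = (5 + I*√7)*(-1) = -5 - I*√7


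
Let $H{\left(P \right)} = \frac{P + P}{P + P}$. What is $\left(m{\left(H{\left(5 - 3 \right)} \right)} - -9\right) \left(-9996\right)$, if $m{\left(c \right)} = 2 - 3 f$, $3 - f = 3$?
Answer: $-109956$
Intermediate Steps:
$f = 0$ ($f = 3 - 3 = 0$)
$H{\left(P \right)} = 1$ ($H{\left(P \right)} = \frac{2 P}{2 P} = 2 P \frac{1}{2 P} = 1$)
$m{\left(c \right)} = 2$ ($m{\left(c \right)} = 2 - 0 = 2 + 0 = 2$)
$\left(m{\left(H{\left(5 - 3 \right)} \right)} - -9\right) \left(-9996\right) = \left(2 - -9\right) \left(-9996\right) = \left(2 + 9\right) \left(-9996\right) = 11 \left(-9996\right) = -109956$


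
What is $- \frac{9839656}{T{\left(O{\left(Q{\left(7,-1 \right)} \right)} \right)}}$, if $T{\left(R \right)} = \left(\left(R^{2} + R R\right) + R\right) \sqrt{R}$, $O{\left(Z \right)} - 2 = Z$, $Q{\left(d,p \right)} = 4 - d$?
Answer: $9839656 i \approx 9.8396 \cdot 10^{6} i$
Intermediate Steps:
$O{\left(Z \right)} = 2 + Z$
$T{\left(R \right)} = \sqrt{R} \left(R + 2 R^{2}\right)$ ($T{\left(R \right)} = \left(\left(R^{2} + R^{2}\right) + R\right) \sqrt{R} = \left(2 R^{2} + R\right) \sqrt{R} = \left(R + 2 R^{2}\right) \sqrt{R} = \sqrt{R} \left(R + 2 R^{2}\right)$)
$- \frac{9839656}{T{\left(O{\left(Q{\left(7,-1 \right)} \right)} \right)}} = - \frac{9839656}{\left(2 + \left(4 - 7\right)\right)^{\frac{3}{2}} \left(1 + 2 \left(2 + \left(4 - 7\right)\right)\right)} = - \frac{9839656}{\left(2 - 3\right)^{\frac{3}{2}} \left(1 + 2 \left(2 - 3\right)\right)} = - \frac{9839656}{\left(-1\right)^{\frac{3}{2}} \left(1 + 2 \left(-1\right)\right)} = - \frac{9839656}{- i \left(1 - 2\right)} = - \frac{9839656}{- i \left(-1\right)} = - \frac{9839656}{i} = - 9839656 \left(- i\right) = 9839656 i$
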